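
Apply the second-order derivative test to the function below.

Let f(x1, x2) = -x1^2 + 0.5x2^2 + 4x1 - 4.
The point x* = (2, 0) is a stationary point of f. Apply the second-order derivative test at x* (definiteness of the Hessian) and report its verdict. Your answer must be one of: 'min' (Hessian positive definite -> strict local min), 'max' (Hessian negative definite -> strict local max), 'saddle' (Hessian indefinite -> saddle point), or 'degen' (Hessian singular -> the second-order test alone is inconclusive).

Compute the Hessian H = grad^2 f:
  H = [[-2, 0], [0, 1]]
Verify stationarity: grad f(x*) = H x* + g = (0, 0).
Eigenvalues of H: -2, 1.
Eigenvalues have mixed signs, so H is indefinite -> x* is a saddle point.

saddle


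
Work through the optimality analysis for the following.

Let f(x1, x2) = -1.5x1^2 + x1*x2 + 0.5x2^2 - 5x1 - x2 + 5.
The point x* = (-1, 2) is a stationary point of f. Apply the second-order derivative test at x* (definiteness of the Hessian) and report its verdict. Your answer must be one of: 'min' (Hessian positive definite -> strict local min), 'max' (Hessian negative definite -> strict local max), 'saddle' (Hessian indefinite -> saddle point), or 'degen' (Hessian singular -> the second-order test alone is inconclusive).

Compute the Hessian H = grad^2 f:
  H = [[-3, 1], [1, 1]]
Verify stationarity: grad f(x*) = H x* + g = (0, 0).
Eigenvalues of H: -3.2361, 1.2361.
Eigenvalues have mixed signs, so H is indefinite -> x* is a saddle point.

saddle


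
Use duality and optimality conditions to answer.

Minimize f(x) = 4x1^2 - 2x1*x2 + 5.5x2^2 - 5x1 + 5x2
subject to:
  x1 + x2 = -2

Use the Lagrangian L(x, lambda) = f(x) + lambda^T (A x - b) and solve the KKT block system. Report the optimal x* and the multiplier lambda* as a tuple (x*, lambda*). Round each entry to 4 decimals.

Form the Lagrangian:
  L(x, lambda) = (1/2) x^T Q x + c^T x + lambda^T (A x - b)
Stationarity (grad_x L = 0): Q x + c + A^T lambda = 0.
Primal feasibility: A x = b.

This gives the KKT block system:
  [ Q   A^T ] [ x     ]   [-c ]
  [ A    0  ] [ lambda ] = [ b ]

Solving the linear system:
  x*      = (-0.6957, -1.3043)
  lambda* = (7.9565)
  f(x*)   = 6.4348

x* = (-0.6957, -1.3043), lambda* = (7.9565)


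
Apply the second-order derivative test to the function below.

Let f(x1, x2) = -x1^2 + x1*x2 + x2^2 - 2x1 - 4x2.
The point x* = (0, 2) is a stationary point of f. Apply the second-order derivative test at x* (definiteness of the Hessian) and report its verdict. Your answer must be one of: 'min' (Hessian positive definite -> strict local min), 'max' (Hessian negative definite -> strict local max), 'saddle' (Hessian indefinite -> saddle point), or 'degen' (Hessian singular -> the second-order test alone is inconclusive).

Compute the Hessian H = grad^2 f:
  H = [[-2, 1], [1, 2]]
Verify stationarity: grad f(x*) = H x* + g = (0, 0).
Eigenvalues of H: -2.2361, 2.2361.
Eigenvalues have mixed signs, so H is indefinite -> x* is a saddle point.

saddle


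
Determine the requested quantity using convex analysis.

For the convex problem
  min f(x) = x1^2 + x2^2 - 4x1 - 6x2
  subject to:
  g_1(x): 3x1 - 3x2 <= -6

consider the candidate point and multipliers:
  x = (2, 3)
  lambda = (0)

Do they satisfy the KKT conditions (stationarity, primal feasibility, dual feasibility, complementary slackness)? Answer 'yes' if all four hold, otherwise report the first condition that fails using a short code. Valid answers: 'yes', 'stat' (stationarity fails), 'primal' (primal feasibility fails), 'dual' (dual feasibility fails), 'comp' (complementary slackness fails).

Gradient of f: grad f(x) = Q x + c = (0, 0)
Constraint values g_i(x) = a_i^T x - b_i:
  g_1((2, 3)) = 3
Stationarity residual: grad f(x) + sum_i lambda_i a_i = (0, 0)
  -> stationarity OK
Primal feasibility (all g_i <= 0): FAILS
Dual feasibility (all lambda_i >= 0): OK
Complementary slackness (lambda_i * g_i(x) = 0 for all i): OK

Verdict: the first failing condition is primal_feasibility -> primal.

primal


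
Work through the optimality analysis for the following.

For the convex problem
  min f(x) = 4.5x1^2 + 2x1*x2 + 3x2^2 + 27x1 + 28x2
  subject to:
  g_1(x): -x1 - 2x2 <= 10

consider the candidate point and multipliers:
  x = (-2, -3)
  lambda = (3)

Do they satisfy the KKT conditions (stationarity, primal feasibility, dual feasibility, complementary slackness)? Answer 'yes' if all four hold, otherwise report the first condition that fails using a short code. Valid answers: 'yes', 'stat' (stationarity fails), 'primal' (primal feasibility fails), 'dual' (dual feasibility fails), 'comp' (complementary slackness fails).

Gradient of f: grad f(x) = Q x + c = (3, 6)
Constraint values g_i(x) = a_i^T x - b_i:
  g_1((-2, -3)) = -2
Stationarity residual: grad f(x) + sum_i lambda_i a_i = (0, 0)
  -> stationarity OK
Primal feasibility (all g_i <= 0): OK
Dual feasibility (all lambda_i >= 0): OK
Complementary slackness (lambda_i * g_i(x) = 0 for all i): FAILS

Verdict: the first failing condition is complementary_slackness -> comp.

comp


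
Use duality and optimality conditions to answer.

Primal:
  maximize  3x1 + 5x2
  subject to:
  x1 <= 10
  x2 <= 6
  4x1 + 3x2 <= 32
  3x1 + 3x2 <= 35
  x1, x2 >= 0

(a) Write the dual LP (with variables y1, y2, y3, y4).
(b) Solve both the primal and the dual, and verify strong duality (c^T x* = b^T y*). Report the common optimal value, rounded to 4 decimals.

The standard primal-dual pair for 'max c^T x s.t. A x <= b, x >= 0' is:
  Dual:  min b^T y  s.t.  A^T y >= c,  y >= 0.

So the dual LP is:
  minimize  10y1 + 6y2 + 32y3 + 35y4
  subject to:
    y1 + 4y3 + 3y4 >= 3
    y2 + 3y3 + 3y4 >= 5
    y1, y2, y3, y4 >= 0

Solving the primal: x* = (3.5, 6).
  primal value c^T x* = 40.5.
Solving the dual: y* = (0, 2.75, 0.75, 0).
  dual value b^T y* = 40.5.
Strong duality: c^T x* = b^T y*. Confirmed.

40.5


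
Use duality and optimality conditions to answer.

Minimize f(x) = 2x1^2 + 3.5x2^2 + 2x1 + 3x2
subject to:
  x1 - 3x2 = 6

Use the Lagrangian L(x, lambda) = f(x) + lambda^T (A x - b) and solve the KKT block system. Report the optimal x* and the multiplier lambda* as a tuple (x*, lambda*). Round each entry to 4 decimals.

Form the Lagrangian:
  L(x, lambda) = (1/2) x^T Q x + c^T x + lambda^T (A x - b)
Stationarity (grad_x L = 0): Q x + c + A^T lambda = 0.
Primal feasibility: A x = b.

This gives the KKT block system:
  [ Q   A^T ] [ x     ]   [-c ]
  [ A    0  ] [ lambda ] = [ b ]

Solving the linear system:
  x*      = (0.3488, -1.8837)
  lambda* = (-3.3953)
  f(x*)   = 7.7093

x* = (0.3488, -1.8837), lambda* = (-3.3953)


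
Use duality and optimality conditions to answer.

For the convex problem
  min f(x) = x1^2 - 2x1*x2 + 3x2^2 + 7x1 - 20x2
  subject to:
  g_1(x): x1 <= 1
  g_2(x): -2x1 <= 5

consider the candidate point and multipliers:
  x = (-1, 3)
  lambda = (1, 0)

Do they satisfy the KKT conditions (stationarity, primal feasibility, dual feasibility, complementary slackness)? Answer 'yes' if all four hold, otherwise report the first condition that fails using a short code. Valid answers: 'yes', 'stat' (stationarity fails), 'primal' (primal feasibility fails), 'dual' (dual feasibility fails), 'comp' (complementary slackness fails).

Gradient of f: grad f(x) = Q x + c = (-1, 0)
Constraint values g_i(x) = a_i^T x - b_i:
  g_1((-1, 3)) = -2
  g_2((-1, 3)) = -3
Stationarity residual: grad f(x) + sum_i lambda_i a_i = (0, 0)
  -> stationarity OK
Primal feasibility (all g_i <= 0): OK
Dual feasibility (all lambda_i >= 0): OK
Complementary slackness (lambda_i * g_i(x) = 0 for all i): FAILS

Verdict: the first failing condition is complementary_slackness -> comp.

comp


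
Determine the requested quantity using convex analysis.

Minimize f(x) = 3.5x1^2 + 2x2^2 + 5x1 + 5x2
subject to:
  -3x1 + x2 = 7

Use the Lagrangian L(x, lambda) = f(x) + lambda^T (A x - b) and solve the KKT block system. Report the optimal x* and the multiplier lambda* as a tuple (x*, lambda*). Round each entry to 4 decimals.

Form the Lagrangian:
  L(x, lambda) = (1/2) x^T Q x + c^T x + lambda^T (A x - b)
Stationarity (grad_x L = 0): Q x + c + A^T lambda = 0.
Primal feasibility: A x = b.

This gives the KKT block system:
  [ Q   A^T ] [ x     ]   [-c ]
  [ A    0  ] [ lambda ] = [ b ]

Solving the linear system:
  x*      = (-2.4186, -0.2558)
  lambda* = (-3.9767)
  f(x*)   = 7.2326

x* = (-2.4186, -0.2558), lambda* = (-3.9767)


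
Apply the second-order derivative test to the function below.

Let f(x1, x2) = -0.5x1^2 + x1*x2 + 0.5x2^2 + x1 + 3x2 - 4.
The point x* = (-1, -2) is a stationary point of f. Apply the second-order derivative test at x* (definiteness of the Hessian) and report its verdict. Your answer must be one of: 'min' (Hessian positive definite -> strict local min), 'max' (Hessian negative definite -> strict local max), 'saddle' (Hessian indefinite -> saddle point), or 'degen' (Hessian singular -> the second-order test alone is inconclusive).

Compute the Hessian H = grad^2 f:
  H = [[-1, 1], [1, 1]]
Verify stationarity: grad f(x*) = H x* + g = (0, 0).
Eigenvalues of H: -1.4142, 1.4142.
Eigenvalues have mixed signs, so H is indefinite -> x* is a saddle point.

saddle


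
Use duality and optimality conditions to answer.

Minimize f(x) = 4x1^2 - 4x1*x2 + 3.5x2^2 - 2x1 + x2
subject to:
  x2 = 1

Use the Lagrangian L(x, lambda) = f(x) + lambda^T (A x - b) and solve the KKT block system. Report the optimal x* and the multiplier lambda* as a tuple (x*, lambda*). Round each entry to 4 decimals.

Form the Lagrangian:
  L(x, lambda) = (1/2) x^T Q x + c^T x + lambda^T (A x - b)
Stationarity (grad_x L = 0): Q x + c + A^T lambda = 0.
Primal feasibility: A x = b.

This gives the KKT block system:
  [ Q   A^T ] [ x     ]   [-c ]
  [ A    0  ] [ lambda ] = [ b ]

Solving the linear system:
  x*      = (0.75, 1)
  lambda* = (-5)
  f(x*)   = 2.25

x* = (0.75, 1), lambda* = (-5)


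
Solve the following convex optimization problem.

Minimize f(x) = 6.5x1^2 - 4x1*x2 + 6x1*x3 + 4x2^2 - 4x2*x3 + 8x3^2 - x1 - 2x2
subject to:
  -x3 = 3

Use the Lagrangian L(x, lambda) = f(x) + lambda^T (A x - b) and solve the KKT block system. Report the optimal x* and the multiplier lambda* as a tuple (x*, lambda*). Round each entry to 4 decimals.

Form the Lagrangian:
  L(x, lambda) = (1/2) x^T Q x + c^T x + lambda^T (A x - b)
Stationarity (grad_x L = 0): Q x + c + A^T lambda = 0.
Primal feasibility: A x = b.

This gives the KKT block system:
  [ Q   A^T ] [ x     ]   [-c ]
  [ A    0  ] [ lambda ] = [ b ]

Solving the linear system:
  x*      = (1.2727, -0.6136, -3)
  lambda* = (-37.9091)
  f(x*)   = 56.8409

x* = (1.2727, -0.6136, -3), lambda* = (-37.9091)


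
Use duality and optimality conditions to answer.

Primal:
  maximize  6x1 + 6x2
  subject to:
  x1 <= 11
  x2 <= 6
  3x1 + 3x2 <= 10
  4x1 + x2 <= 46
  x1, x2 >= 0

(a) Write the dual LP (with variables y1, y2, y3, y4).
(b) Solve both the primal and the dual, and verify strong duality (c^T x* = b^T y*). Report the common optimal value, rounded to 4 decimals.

The standard primal-dual pair for 'max c^T x s.t. A x <= b, x >= 0' is:
  Dual:  min b^T y  s.t.  A^T y >= c,  y >= 0.

So the dual LP is:
  minimize  11y1 + 6y2 + 10y3 + 46y4
  subject to:
    y1 + 3y3 + 4y4 >= 6
    y2 + 3y3 + y4 >= 6
    y1, y2, y3, y4 >= 0

Solving the primal: x* = (3.3333, 0).
  primal value c^T x* = 20.
Solving the dual: y* = (0, 0, 2, 0).
  dual value b^T y* = 20.
Strong duality: c^T x* = b^T y*. Confirmed.

20


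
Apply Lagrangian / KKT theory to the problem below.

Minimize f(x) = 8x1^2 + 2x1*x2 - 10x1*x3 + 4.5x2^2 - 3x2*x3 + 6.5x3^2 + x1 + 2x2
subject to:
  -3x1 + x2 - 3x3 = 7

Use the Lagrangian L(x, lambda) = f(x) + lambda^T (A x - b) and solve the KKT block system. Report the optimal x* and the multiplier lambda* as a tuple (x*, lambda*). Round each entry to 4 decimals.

Form the Lagrangian:
  L(x, lambda) = (1/2) x^T Q x + c^T x + lambda^T (A x - b)
Stationarity (grad_x L = 0): Q x + c + A^T lambda = 0.
Primal feasibility: A x = b.

This gives the KKT block system:
  [ Q   A^T ] [ x     ]   [-c ]
  [ A    0  ] [ lambda ] = [ b ]

Solving the linear system:
  x*      = (-1.1279, -0.2246, -1.2803)
  lambda* = (-1.5639)
  f(x*)   = 4.6852

x* = (-1.1279, -0.2246, -1.2803), lambda* = (-1.5639)


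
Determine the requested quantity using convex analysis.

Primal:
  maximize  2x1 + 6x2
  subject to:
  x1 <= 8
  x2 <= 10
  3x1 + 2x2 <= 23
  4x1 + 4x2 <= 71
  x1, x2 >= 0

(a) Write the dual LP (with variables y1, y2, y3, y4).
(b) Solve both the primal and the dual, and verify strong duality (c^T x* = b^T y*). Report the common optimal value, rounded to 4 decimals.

The standard primal-dual pair for 'max c^T x s.t. A x <= b, x >= 0' is:
  Dual:  min b^T y  s.t.  A^T y >= c,  y >= 0.

So the dual LP is:
  minimize  8y1 + 10y2 + 23y3 + 71y4
  subject to:
    y1 + 3y3 + 4y4 >= 2
    y2 + 2y3 + 4y4 >= 6
    y1, y2, y3, y4 >= 0

Solving the primal: x* = (1, 10).
  primal value c^T x* = 62.
Solving the dual: y* = (0, 4.6667, 0.6667, 0).
  dual value b^T y* = 62.
Strong duality: c^T x* = b^T y*. Confirmed.

62


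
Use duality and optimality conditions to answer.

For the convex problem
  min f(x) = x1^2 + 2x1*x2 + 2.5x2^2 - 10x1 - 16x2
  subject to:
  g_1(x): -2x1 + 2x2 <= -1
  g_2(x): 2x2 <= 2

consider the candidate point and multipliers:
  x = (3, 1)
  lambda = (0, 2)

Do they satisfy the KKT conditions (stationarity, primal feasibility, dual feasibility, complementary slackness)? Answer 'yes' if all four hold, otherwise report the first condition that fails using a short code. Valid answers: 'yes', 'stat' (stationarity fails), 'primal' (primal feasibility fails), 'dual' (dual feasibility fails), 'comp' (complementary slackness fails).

Gradient of f: grad f(x) = Q x + c = (-2, -5)
Constraint values g_i(x) = a_i^T x - b_i:
  g_1((3, 1)) = -3
  g_2((3, 1)) = 0
Stationarity residual: grad f(x) + sum_i lambda_i a_i = (-2, -1)
  -> stationarity FAILS
Primal feasibility (all g_i <= 0): OK
Dual feasibility (all lambda_i >= 0): OK
Complementary slackness (lambda_i * g_i(x) = 0 for all i): OK

Verdict: the first failing condition is stationarity -> stat.

stat


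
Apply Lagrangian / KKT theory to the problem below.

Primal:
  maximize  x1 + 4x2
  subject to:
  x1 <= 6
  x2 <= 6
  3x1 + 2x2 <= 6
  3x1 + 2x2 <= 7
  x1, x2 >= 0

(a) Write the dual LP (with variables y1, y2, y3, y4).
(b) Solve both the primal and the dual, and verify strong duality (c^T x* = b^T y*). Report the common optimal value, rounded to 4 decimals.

The standard primal-dual pair for 'max c^T x s.t. A x <= b, x >= 0' is:
  Dual:  min b^T y  s.t.  A^T y >= c,  y >= 0.

So the dual LP is:
  minimize  6y1 + 6y2 + 6y3 + 7y4
  subject to:
    y1 + 3y3 + 3y4 >= 1
    y2 + 2y3 + 2y4 >= 4
    y1, y2, y3, y4 >= 0

Solving the primal: x* = (0, 3).
  primal value c^T x* = 12.
Solving the dual: y* = (0, 0, 2, 0).
  dual value b^T y* = 12.
Strong duality: c^T x* = b^T y*. Confirmed.

12


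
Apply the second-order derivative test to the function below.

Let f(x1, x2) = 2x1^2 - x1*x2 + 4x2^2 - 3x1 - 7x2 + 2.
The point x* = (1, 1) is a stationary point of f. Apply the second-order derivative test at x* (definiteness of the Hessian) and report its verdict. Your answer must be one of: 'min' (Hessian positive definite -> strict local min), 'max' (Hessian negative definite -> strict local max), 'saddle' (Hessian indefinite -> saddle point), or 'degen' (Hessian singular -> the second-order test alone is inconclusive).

Compute the Hessian H = grad^2 f:
  H = [[4, -1], [-1, 8]]
Verify stationarity: grad f(x*) = H x* + g = (0, 0).
Eigenvalues of H: 3.7639, 8.2361.
Both eigenvalues > 0, so H is positive definite -> x* is a strict local min.

min


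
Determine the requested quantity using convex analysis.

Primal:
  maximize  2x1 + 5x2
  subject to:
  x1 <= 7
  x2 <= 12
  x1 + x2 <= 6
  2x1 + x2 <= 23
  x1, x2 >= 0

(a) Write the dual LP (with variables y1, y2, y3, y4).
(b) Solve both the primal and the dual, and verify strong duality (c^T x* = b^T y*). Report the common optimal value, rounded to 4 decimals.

The standard primal-dual pair for 'max c^T x s.t. A x <= b, x >= 0' is:
  Dual:  min b^T y  s.t.  A^T y >= c,  y >= 0.

So the dual LP is:
  minimize  7y1 + 12y2 + 6y3 + 23y4
  subject to:
    y1 + y3 + 2y4 >= 2
    y2 + y3 + y4 >= 5
    y1, y2, y3, y4 >= 0

Solving the primal: x* = (0, 6).
  primal value c^T x* = 30.
Solving the dual: y* = (0, 0, 5, 0).
  dual value b^T y* = 30.
Strong duality: c^T x* = b^T y*. Confirmed.

30


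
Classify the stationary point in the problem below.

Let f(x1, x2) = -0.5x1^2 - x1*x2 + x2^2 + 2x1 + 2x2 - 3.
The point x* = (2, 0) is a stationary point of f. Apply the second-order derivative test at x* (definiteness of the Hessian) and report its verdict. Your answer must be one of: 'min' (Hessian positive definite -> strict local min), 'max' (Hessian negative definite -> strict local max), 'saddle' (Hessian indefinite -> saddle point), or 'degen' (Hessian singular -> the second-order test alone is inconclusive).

Compute the Hessian H = grad^2 f:
  H = [[-1, -1], [-1, 2]]
Verify stationarity: grad f(x*) = H x* + g = (0, 0).
Eigenvalues of H: -1.3028, 2.3028.
Eigenvalues have mixed signs, so H is indefinite -> x* is a saddle point.

saddle


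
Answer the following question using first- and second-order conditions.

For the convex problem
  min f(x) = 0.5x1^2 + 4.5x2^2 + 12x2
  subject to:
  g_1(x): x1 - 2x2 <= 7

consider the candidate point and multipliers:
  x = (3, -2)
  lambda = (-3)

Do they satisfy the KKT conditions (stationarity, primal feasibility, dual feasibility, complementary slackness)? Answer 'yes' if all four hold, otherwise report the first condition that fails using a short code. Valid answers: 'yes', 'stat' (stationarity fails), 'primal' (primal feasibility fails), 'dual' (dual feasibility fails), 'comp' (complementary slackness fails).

Gradient of f: grad f(x) = Q x + c = (3, -6)
Constraint values g_i(x) = a_i^T x - b_i:
  g_1((3, -2)) = 0
Stationarity residual: grad f(x) + sum_i lambda_i a_i = (0, 0)
  -> stationarity OK
Primal feasibility (all g_i <= 0): OK
Dual feasibility (all lambda_i >= 0): FAILS
Complementary slackness (lambda_i * g_i(x) = 0 for all i): OK

Verdict: the first failing condition is dual_feasibility -> dual.

dual


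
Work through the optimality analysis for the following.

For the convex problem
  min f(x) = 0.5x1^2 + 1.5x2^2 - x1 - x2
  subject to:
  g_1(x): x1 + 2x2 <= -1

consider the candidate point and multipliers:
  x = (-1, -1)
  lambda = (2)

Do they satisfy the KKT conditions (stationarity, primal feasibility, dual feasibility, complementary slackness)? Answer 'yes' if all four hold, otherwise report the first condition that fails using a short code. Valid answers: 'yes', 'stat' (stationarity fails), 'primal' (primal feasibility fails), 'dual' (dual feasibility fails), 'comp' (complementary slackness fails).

Gradient of f: grad f(x) = Q x + c = (-2, -4)
Constraint values g_i(x) = a_i^T x - b_i:
  g_1((-1, -1)) = -2
Stationarity residual: grad f(x) + sum_i lambda_i a_i = (0, 0)
  -> stationarity OK
Primal feasibility (all g_i <= 0): OK
Dual feasibility (all lambda_i >= 0): OK
Complementary slackness (lambda_i * g_i(x) = 0 for all i): FAILS

Verdict: the first failing condition is complementary_slackness -> comp.

comp


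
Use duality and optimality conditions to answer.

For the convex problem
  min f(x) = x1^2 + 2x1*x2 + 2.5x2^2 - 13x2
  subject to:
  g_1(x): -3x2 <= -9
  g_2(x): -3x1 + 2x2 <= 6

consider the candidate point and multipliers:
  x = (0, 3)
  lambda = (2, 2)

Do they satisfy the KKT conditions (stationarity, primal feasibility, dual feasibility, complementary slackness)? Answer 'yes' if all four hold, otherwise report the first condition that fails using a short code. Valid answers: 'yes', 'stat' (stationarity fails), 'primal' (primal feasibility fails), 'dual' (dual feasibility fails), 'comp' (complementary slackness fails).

Gradient of f: grad f(x) = Q x + c = (6, 2)
Constraint values g_i(x) = a_i^T x - b_i:
  g_1((0, 3)) = 0
  g_2((0, 3)) = 0
Stationarity residual: grad f(x) + sum_i lambda_i a_i = (0, 0)
  -> stationarity OK
Primal feasibility (all g_i <= 0): OK
Dual feasibility (all lambda_i >= 0): OK
Complementary slackness (lambda_i * g_i(x) = 0 for all i): OK

Verdict: yes, KKT holds.

yes


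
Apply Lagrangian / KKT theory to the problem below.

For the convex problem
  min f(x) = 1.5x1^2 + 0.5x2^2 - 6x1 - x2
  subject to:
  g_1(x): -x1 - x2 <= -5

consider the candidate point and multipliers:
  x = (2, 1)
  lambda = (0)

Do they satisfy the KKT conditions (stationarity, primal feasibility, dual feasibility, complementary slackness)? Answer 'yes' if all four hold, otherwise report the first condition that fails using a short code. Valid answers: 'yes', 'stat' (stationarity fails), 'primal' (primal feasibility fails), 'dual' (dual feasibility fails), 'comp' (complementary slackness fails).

Gradient of f: grad f(x) = Q x + c = (0, 0)
Constraint values g_i(x) = a_i^T x - b_i:
  g_1((2, 1)) = 2
Stationarity residual: grad f(x) + sum_i lambda_i a_i = (0, 0)
  -> stationarity OK
Primal feasibility (all g_i <= 0): FAILS
Dual feasibility (all lambda_i >= 0): OK
Complementary slackness (lambda_i * g_i(x) = 0 for all i): OK

Verdict: the first failing condition is primal_feasibility -> primal.

primal


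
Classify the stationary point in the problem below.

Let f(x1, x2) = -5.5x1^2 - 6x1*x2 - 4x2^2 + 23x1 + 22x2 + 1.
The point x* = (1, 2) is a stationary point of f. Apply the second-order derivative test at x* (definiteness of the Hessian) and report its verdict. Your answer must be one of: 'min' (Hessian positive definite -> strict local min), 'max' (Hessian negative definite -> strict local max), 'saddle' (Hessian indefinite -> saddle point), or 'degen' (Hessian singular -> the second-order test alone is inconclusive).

Compute the Hessian H = grad^2 f:
  H = [[-11, -6], [-6, -8]]
Verify stationarity: grad f(x*) = H x* + g = (0, 0).
Eigenvalues of H: -15.6847, -3.3153.
Both eigenvalues < 0, so H is negative definite -> x* is a strict local max.

max


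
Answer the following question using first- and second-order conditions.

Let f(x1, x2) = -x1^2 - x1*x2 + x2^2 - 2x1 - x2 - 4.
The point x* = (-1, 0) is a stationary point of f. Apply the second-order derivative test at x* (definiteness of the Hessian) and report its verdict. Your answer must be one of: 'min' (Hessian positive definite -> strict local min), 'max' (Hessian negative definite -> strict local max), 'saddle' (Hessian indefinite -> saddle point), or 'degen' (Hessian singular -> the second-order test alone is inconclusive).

Compute the Hessian H = grad^2 f:
  H = [[-2, -1], [-1, 2]]
Verify stationarity: grad f(x*) = H x* + g = (0, 0).
Eigenvalues of H: -2.2361, 2.2361.
Eigenvalues have mixed signs, so H is indefinite -> x* is a saddle point.

saddle


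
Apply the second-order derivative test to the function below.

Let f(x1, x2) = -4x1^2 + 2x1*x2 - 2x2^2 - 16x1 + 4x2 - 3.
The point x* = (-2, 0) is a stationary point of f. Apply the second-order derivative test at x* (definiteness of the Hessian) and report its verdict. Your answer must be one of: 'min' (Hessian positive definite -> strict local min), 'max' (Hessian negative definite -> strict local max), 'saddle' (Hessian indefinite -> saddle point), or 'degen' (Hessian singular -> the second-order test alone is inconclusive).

Compute the Hessian H = grad^2 f:
  H = [[-8, 2], [2, -4]]
Verify stationarity: grad f(x*) = H x* + g = (0, 0).
Eigenvalues of H: -8.8284, -3.1716.
Both eigenvalues < 0, so H is negative definite -> x* is a strict local max.

max


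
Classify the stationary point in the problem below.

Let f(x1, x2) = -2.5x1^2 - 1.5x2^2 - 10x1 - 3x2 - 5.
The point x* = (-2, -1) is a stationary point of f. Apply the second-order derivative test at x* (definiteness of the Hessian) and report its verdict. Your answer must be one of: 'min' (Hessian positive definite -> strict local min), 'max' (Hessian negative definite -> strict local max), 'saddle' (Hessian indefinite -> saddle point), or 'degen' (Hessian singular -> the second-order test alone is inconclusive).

Compute the Hessian H = grad^2 f:
  H = [[-5, 0], [0, -3]]
Verify stationarity: grad f(x*) = H x* + g = (0, 0).
Eigenvalues of H: -5, -3.
Both eigenvalues < 0, so H is negative definite -> x* is a strict local max.

max


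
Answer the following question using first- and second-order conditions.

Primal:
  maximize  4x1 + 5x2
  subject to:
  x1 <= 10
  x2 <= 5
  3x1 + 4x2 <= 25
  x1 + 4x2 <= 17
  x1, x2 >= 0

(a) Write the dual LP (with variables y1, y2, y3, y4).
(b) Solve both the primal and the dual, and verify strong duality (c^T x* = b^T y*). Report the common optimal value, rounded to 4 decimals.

The standard primal-dual pair for 'max c^T x s.t. A x <= b, x >= 0' is:
  Dual:  min b^T y  s.t.  A^T y >= c,  y >= 0.

So the dual LP is:
  minimize  10y1 + 5y2 + 25y3 + 17y4
  subject to:
    y1 + 3y3 + y4 >= 4
    y2 + 4y3 + 4y4 >= 5
    y1, y2, y3, y4 >= 0

Solving the primal: x* = (8.3333, 0).
  primal value c^T x* = 33.3333.
Solving the dual: y* = (0, 0, 1.3333, 0).
  dual value b^T y* = 33.3333.
Strong duality: c^T x* = b^T y*. Confirmed.

33.3333


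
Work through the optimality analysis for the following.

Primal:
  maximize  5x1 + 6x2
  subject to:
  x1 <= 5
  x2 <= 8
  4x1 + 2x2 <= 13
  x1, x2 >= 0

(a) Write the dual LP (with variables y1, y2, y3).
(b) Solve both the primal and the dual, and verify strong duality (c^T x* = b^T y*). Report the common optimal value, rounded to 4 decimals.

The standard primal-dual pair for 'max c^T x s.t. A x <= b, x >= 0' is:
  Dual:  min b^T y  s.t.  A^T y >= c,  y >= 0.

So the dual LP is:
  minimize  5y1 + 8y2 + 13y3
  subject to:
    y1 + 4y3 >= 5
    y2 + 2y3 >= 6
    y1, y2, y3 >= 0

Solving the primal: x* = (0, 6.5).
  primal value c^T x* = 39.
Solving the dual: y* = (0, 0, 3).
  dual value b^T y* = 39.
Strong duality: c^T x* = b^T y*. Confirmed.

39


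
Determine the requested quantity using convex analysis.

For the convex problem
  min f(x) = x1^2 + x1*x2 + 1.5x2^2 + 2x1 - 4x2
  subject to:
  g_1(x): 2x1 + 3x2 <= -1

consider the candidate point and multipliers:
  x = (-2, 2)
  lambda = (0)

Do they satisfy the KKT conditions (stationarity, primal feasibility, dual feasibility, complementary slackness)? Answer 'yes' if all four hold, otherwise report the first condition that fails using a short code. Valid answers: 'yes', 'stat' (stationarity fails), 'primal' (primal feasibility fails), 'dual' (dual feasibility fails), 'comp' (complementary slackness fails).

Gradient of f: grad f(x) = Q x + c = (0, 0)
Constraint values g_i(x) = a_i^T x - b_i:
  g_1((-2, 2)) = 3
Stationarity residual: grad f(x) + sum_i lambda_i a_i = (0, 0)
  -> stationarity OK
Primal feasibility (all g_i <= 0): FAILS
Dual feasibility (all lambda_i >= 0): OK
Complementary slackness (lambda_i * g_i(x) = 0 for all i): OK

Verdict: the first failing condition is primal_feasibility -> primal.

primal


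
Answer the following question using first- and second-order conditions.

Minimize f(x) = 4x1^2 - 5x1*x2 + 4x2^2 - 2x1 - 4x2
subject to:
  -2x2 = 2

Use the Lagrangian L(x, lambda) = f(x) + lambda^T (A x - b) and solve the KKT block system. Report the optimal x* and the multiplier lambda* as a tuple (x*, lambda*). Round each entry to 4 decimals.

Form the Lagrangian:
  L(x, lambda) = (1/2) x^T Q x + c^T x + lambda^T (A x - b)
Stationarity (grad_x L = 0): Q x + c + A^T lambda = 0.
Primal feasibility: A x = b.

This gives the KKT block system:
  [ Q   A^T ] [ x     ]   [-c ]
  [ A    0  ] [ lambda ] = [ b ]

Solving the linear system:
  x*      = (-0.375, -1)
  lambda* = (-5.0625)
  f(x*)   = 7.4375

x* = (-0.375, -1), lambda* = (-5.0625)


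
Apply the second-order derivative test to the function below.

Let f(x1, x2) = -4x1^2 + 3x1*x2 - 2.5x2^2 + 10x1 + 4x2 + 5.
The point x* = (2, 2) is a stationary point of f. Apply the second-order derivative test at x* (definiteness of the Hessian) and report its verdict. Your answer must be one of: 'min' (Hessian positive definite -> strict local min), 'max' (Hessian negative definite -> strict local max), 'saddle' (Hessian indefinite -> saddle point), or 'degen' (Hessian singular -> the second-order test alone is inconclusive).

Compute the Hessian H = grad^2 f:
  H = [[-8, 3], [3, -5]]
Verify stationarity: grad f(x*) = H x* + g = (0, 0).
Eigenvalues of H: -9.8541, -3.1459.
Both eigenvalues < 0, so H is negative definite -> x* is a strict local max.

max


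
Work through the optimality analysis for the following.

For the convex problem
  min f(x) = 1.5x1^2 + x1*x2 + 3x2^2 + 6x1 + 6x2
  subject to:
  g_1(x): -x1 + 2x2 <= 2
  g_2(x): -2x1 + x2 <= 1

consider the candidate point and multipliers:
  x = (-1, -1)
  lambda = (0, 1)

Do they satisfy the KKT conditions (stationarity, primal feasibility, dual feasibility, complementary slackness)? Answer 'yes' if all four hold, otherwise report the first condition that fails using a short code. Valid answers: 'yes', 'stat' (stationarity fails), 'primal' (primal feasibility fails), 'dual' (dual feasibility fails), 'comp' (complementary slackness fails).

Gradient of f: grad f(x) = Q x + c = (2, -1)
Constraint values g_i(x) = a_i^T x - b_i:
  g_1((-1, -1)) = -3
  g_2((-1, -1)) = 0
Stationarity residual: grad f(x) + sum_i lambda_i a_i = (0, 0)
  -> stationarity OK
Primal feasibility (all g_i <= 0): OK
Dual feasibility (all lambda_i >= 0): OK
Complementary slackness (lambda_i * g_i(x) = 0 for all i): OK

Verdict: yes, KKT holds.

yes


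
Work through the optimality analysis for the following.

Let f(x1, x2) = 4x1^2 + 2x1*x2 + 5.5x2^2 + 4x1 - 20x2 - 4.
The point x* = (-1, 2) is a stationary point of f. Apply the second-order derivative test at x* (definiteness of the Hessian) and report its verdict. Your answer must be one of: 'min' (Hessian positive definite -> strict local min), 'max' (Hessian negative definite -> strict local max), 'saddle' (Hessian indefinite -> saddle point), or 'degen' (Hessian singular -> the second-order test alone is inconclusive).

Compute the Hessian H = grad^2 f:
  H = [[8, 2], [2, 11]]
Verify stationarity: grad f(x*) = H x* + g = (0, 0).
Eigenvalues of H: 7, 12.
Both eigenvalues > 0, so H is positive definite -> x* is a strict local min.

min


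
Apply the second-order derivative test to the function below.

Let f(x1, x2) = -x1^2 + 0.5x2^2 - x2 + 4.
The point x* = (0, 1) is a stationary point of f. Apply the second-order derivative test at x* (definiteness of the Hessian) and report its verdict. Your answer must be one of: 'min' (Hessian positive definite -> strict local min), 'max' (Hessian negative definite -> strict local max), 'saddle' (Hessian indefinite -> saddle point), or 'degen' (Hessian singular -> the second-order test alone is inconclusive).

Compute the Hessian H = grad^2 f:
  H = [[-2, 0], [0, 1]]
Verify stationarity: grad f(x*) = H x* + g = (0, 0).
Eigenvalues of H: -2, 1.
Eigenvalues have mixed signs, so H is indefinite -> x* is a saddle point.

saddle


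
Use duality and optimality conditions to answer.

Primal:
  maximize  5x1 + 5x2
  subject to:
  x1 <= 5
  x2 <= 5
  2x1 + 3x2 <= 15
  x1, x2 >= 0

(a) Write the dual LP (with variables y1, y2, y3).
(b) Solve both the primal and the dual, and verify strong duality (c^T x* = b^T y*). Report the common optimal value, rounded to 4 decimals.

The standard primal-dual pair for 'max c^T x s.t. A x <= b, x >= 0' is:
  Dual:  min b^T y  s.t.  A^T y >= c,  y >= 0.

So the dual LP is:
  minimize  5y1 + 5y2 + 15y3
  subject to:
    y1 + 2y3 >= 5
    y2 + 3y3 >= 5
    y1, y2, y3 >= 0

Solving the primal: x* = (5, 1.6667).
  primal value c^T x* = 33.3333.
Solving the dual: y* = (1.6667, 0, 1.6667).
  dual value b^T y* = 33.3333.
Strong duality: c^T x* = b^T y*. Confirmed.

33.3333


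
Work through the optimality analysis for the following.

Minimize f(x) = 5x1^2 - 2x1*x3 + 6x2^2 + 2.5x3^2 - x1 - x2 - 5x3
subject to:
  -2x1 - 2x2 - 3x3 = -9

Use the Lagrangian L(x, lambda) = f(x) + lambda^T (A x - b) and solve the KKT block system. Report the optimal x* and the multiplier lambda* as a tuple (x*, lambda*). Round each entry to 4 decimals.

Form the Lagrangian:
  L(x, lambda) = (1/2) x^T Q x + c^T x + lambda^T (A x - b)
Stationarity (grad_x L = 0): Q x + c + A^T lambda = 0.
Primal feasibility: A x = b.

This gives the KKT block system:
  [ Q   A^T ] [ x     ]   [-c ]
  [ A    0  ] [ lambda ] = [ b ]

Solving the linear system:
  x*      = (0.8393, 0.3292, 2.221)
  lambda* = (1.4754)
  f(x*)   = 0.5028

x* = (0.8393, 0.3292, 2.221), lambda* = (1.4754)


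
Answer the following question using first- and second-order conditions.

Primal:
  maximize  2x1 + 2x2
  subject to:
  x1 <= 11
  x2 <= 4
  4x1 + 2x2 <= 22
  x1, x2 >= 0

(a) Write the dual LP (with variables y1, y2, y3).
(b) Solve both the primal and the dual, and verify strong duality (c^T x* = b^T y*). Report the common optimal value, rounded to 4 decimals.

The standard primal-dual pair for 'max c^T x s.t. A x <= b, x >= 0' is:
  Dual:  min b^T y  s.t.  A^T y >= c,  y >= 0.

So the dual LP is:
  minimize  11y1 + 4y2 + 22y3
  subject to:
    y1 + 4y3 >= 2
    y2 + 2y3 >= 2
    y1, y2, y3 >= 0

Solving the primal: x* = (3.5, 4).
  primal value c^T x* = 15.
Solving the dual: y* = (0, 1, 0.5).
  dual value b^T y* = 15.
Strong duality: c^T x* = b^T y*. Confirmed.

15


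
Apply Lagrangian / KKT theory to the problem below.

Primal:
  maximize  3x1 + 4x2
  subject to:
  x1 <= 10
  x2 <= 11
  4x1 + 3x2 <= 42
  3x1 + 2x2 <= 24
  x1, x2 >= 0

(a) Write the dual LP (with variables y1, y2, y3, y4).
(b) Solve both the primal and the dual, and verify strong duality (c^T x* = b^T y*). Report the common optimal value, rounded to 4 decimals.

The standard primal-dual pair for 'max c^T x s.t. A x <= b, x >= 0' is:
  Dual:  min b^T y  s.t.  A^T y >= c,  y >= 0.

So the dual LP is:
  minimize  10y1 + 11y2 + 42y3 + 24y4
  subject to:
    y1 + 4y3 + 3y4 >= 3
    y2 + 3y3 + 2y4 >= 4
    y1, y2, y3, y4 >= 0

Solving the primal: x* = (0.6667, 11).
  primal value c^T x* = 46.
Solving the dual: y* = (0, 2, 0, 1).
  dual value b^T y* = 46.
Strong duality: c^T x* = b^T y*. Confirmed.

46


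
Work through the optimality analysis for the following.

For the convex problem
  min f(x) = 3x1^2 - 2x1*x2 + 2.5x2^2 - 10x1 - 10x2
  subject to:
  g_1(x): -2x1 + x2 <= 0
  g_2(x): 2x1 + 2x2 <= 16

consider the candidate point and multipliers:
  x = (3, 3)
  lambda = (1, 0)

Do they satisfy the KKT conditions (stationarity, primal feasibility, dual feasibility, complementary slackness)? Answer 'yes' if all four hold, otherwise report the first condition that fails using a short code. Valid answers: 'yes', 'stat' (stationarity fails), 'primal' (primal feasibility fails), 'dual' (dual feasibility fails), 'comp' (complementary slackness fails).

Gradient of f: grad f(x) = Q x + c = (2, -1)
Constraint values g_i(x) = a_i^T x - b_i:
  g_1((3, 3)) = -3
  g_2((3, 3)) = -4
Stationarity residual: grad f(x) + sum_i lambda_i a_i = (0, 0)
  -> stationarity OK
Primal feasibility (all g_i <= 0): OK
Dual feasibility (all lambda_i >= 0): OK
Complementary slackness (lambda_i * g_i(x) = 0 for all i): FAILS

Verdict: the first failing condition is complementary_slackness -> comp.

comp


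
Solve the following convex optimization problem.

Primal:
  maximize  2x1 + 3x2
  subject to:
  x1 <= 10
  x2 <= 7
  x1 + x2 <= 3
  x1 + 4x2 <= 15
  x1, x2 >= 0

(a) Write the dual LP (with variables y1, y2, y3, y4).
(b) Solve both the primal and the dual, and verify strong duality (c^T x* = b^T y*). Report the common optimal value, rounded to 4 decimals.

The standard primal-dual pair for 'max c^T x s.t. A x <= b, x >= 0' is:
  Dual:  min b^T y  s.t.  A^T y >= c,  y >= 0.

So the dual LP is:
  minimize  10y1 + 7y2 + 3y3 + 15y4
  subject to:
    y1 + y3 + y4 >= 2
    y2 + y3 + 4y4 >= 3
    y1, y2, y3, y4 >= 0

Solving the primal: x* = (0, 3).
  primal value c^T x* = 9.
Solving the dual: y* = (0, 0, 3, 0).
  dual value b^T y* = 9.
Strong duality: c^T x* = b^T y*. Confirmed.

9


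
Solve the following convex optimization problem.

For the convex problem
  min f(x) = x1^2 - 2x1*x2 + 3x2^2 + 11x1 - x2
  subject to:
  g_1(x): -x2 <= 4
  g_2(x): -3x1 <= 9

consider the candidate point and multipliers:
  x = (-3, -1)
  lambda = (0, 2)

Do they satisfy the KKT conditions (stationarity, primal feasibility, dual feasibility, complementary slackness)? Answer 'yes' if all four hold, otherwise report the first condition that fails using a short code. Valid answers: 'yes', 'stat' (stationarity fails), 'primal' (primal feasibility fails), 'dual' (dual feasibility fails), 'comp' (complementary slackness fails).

Gradient of f: grad f(x) = Q x + c = (7, -1)
Constraint values g_i(x) = a_i^T x - b_i:
  g_1((-3, -1)) = -3
  g_2((-3, -1)) = 0
Stationarity residual: grad f(x) + sum_i lambda_i a_i = (1, -1)
  -> stationarity FAILS
Primal feasibility (all g_i <= 0): OK
Dual feasibility (all lambda_i >= 0): OK
Complementary slackness (lambda_i * g_i(x) = 0 for all i): OK

Verdict: the first failing condition is stationarity -> stat.

stat


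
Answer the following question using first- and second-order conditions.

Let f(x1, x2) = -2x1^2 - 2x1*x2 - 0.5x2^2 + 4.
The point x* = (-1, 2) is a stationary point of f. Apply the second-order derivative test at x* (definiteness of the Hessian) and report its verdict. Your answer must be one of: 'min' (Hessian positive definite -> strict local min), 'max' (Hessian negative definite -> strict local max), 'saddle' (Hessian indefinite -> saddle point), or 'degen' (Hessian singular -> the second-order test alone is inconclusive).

Compute the Hessian H = grad^2 f:
  H = [[-4, -2], [-2, -1]]
Verify stationarity: grad f(x*) = H x* + g = (0, 0).
Eigenvalues of H: -5, 0.
H has a zero eigenvalue (singular; negative semidefinite but not definite), so H is neither positive definite, negative definite, nor indefinite. The second-order test alone is inconclusive -> degen.
(Indeed, f is constant along the null direction of H through x*, so x* is not a strict local extremum.)

degen


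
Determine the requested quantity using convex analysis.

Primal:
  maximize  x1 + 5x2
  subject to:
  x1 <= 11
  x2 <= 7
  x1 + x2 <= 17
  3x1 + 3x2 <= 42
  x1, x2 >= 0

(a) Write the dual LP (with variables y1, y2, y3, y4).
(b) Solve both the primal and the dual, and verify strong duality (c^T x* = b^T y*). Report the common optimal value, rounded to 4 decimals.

The standard primal-dual pair for 'max c^T x s.t. A x <= b, x >= 0' is:
  Dual:  min b^T y  s.t.  A^T y >= c,  y >= 0.

So the dual LP is:
  minimize  11y1 + 7y2 + 17y3 + 42y4
  subject to:
    y1 + y3 + 3y4 >= 1
    y2 + y3 + 3y4 >= 5
    y1, y2, y3, y4 >= 0

Solving the primal: x* = (7, 7).
  primal value c^T x* = 42.
Solving the dual: y* = (0, 4, 0, 0.3333).
  dual value b^T y* = 42.
Strong duality: c^T x* = b^T y*. Confirmed.

42


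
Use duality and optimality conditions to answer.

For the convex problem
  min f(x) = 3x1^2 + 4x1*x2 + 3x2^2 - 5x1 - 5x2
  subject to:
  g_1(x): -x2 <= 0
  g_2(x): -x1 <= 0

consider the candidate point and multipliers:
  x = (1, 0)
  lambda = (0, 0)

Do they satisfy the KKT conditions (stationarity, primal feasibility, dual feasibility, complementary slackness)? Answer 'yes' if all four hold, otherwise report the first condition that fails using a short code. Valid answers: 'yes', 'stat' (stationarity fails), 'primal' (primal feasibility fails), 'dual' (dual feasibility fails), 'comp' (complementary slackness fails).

Gradient of f: grad f(x) = Q x + c = (1, -1)
Constraint values g_i(x) = a_i^T x - b_i:
  g_1((1, 0)) = 0
  g_2((1, 0)) = -1
Stationarity residual: grad f(x) + sum_i lambda_i a_i = (1, -1)
  -> stationarity FAILS
Primal feasibility (all g_i <= 0): OK
Dual feasibility (all lambda_i >= 0): OK
Complementary slackness (lambda_i * g_i(x) = 0 for all i): OK

Verdict: the first failing condition is stationarity -> stat.

stat


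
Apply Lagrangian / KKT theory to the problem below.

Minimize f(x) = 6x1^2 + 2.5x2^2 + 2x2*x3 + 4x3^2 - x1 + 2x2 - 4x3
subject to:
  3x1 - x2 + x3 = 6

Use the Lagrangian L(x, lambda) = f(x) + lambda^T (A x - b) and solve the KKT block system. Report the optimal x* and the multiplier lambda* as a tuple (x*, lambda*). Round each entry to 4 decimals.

Form the Lagrangian:
  L(x, lambda) = (1/2) x^T Q x + c^T x + lambda^T (A x - b)
Stationarity (grad_x L = 0): Q x + c + A^T lambda = 0.
Primal feasibility: A x = b.

This gives the KKT block system:
  [ Q   A^T ] [ x     ]   [-c ]
  [ A    0  ] [ lambda ] = [ b ]

Solving the linear system:
  x*      = (0.9867, -1.6705, 1.3693)
  lambda* = (-3.6136)
  f(x*)   = 5.9384

x* = (0.9867, -1.6705, 1.3693), lambda* = (-3.6136)
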